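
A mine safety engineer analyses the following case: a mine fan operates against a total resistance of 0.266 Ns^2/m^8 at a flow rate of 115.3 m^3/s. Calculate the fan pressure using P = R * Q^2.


Compute Q^2:
Q^2 = 115.3^2 = 13294.09
Compute pressure:
P = R * Q^2 = 0.266 * 13294.09
= 3536.2279 Pa

3536.2279 Pa


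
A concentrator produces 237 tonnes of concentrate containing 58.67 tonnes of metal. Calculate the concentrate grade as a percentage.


24.7553%

Grade = (metal in concentrate / concentrate mass) * 100
= (58.67 / 237) * 100
= 0.2475527426 * 100
= 24.7553%


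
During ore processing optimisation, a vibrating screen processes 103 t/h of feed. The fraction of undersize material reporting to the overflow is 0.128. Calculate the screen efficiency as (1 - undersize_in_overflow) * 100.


Screen efficiency = (1 - fraction of undersize in overflow) * 100
= (1 - 0.128) * 100
= 0.872 * 100
= 87.2%

87.2%


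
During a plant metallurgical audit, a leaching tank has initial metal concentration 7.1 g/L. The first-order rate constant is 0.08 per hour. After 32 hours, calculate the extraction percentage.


Compute the exponent:
-k * t = -0.08 * 32 = -2.56
Remaining concentration:
C = 7.1 * exp(-2.56)
= 7.1 * 0.07730474044
= 0.5488636571 g/L
Extracted = 7.1 - 0.5488636571 = 6.551136343 g/L
Extraction % = 6.551136343 / 7.1 * 100
= 92.2695%

92.2695%


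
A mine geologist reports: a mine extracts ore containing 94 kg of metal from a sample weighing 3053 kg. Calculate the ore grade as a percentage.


3.0789%

Ore grade = (metal mass / ore mass) * 100
= (94 / 3053) * 100
= 0.03078938749 * 100
= 3.0789%


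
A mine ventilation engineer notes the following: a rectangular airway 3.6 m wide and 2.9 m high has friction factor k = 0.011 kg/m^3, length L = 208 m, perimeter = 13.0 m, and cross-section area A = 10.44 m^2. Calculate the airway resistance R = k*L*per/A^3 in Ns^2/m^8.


0.0261 Ns^2/m^8

Compute the numerator:
k * L * per = 0.011 * 208 * 13.0
= 29.744
Compute the denominator:
A^3 = 10.44^3 = 1137.893184
Resistance:
R = 29.744 / 1137.893184
= 0.0261 Ns^2/m^8


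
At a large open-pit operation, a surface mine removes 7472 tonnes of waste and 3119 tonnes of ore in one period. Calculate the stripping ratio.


2.3956

Stripping ratio = waste tonnage / ore tonnage
= 7472 / 3119
= 2.3956


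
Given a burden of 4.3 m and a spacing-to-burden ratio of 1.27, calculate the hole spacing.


Spacing = burden * ratio
= 4.3 * 1.27
= 5.461 m

5.461 m


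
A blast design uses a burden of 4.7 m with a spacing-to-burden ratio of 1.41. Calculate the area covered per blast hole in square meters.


31.1469 m^2

First, find the spacing:
Spacing = burden * ratio = 4.7 * 1.41
= 6.627 m
Then, calculate the area:
Area = burden * spacing = 4.7 * 6.627
= 31.1469 m^2


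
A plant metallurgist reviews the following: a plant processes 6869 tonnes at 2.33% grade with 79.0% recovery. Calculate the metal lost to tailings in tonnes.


33.61 tonnes

Total metal in feed:
= 6869 * 2.33 / 100 = 160.0477 tonnes
Metal recovered:
= 160.0477 * 79.0 / 100 = 126.437683 tonnes
Metal lost to tailings:
= 160.0477 - 126.437683
= 33.61 tonnes


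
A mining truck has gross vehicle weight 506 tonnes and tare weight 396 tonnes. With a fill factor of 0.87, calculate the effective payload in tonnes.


95.7 tonnes

Maximum payload = gross - tare
= 506 - 396 = 110 tonnes
Effective payload = max payload * fill factor
= 110 * 0.87
= 95.7 tonnes


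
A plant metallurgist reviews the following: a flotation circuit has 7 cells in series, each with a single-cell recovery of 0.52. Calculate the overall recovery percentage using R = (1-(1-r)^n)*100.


Complement of single-cell recovery:
1 - r = 1 - 0.52 = 0.48
Raise to power n:
(1 - r)^7 = 0.48^7 = 0.005870683423
Overall recovery:
R = (1 - 0.005870683423) * 100
= 99.4129%

99.4129%


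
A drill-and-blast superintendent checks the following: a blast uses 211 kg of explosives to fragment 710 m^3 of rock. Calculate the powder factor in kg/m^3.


0.2972 kg/m^3

Powder factor = explosive mass / rock volume
= 211 / 710
= 0.2972 kg/m^3


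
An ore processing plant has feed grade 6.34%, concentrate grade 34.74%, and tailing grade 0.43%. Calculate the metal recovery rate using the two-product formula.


94.3859%

Using the two-product formula:
R = 100 * c * (f - t) / (f * (c - t))
Numerator = 100 * 34.74 * (6.34 - 0.43)
= 100 * 34.74 * 5.91
= 20531.34
Denominator = 6.34 * (34.74 - 0.43)
= 6.34 * 34.31
= 217.5254
R = 20531.34 / 217.5254
= 94.3859%


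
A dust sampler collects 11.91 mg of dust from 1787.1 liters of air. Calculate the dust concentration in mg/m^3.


Convert liters to m^3: 1 m^3 = 1000 L
Concentration = mass / volume * 1000
= 11.91 / 1787.1 * 1000
= 0.006664428404 * 1000
= 6.6644 mg/m^3

6.6644 mg/m^3


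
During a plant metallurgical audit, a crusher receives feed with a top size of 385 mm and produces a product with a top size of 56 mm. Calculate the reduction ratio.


6.875

Reduction ratio = feed size / product size
= 385 / 56
= 6.875


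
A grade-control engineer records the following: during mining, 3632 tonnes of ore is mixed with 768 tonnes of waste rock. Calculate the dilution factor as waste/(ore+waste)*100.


17.4545%

Total material = ore + waste
= 3632 + 768 = 4400 tonnes
Dilution = waste / total * 100
= 768 / 4400 * 100
= 0.1745454545 * 100
= 17.4545%


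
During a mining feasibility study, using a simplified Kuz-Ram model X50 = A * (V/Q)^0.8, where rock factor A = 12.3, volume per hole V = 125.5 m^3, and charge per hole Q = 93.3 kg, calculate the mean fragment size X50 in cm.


15.5925 cm

Compute V/Q:
V/Q = 125.5 / 93.3 = 1.345123258
Raise to the power 0.8:
(V/Q)^0.8 = 1.345123258^0.8 = 1.267680079
Multiply by A:
X50 = 12.3 * 1.267680079
= 15.5925 cm


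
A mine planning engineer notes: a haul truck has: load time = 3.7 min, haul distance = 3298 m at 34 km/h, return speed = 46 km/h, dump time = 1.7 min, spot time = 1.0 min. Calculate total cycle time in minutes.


16.5217 min

Convert haul speed to m/min: 34 * 1000/60 = 566.6666667 m/min
Haul time = 3298 / 566.6666667 = 5.82 min
Convert return speed to m/min: 46 * 1000/60 = 766.6666667 m/min
Return time = 3298 / 766.6666667 = 4.30173913 min
Total cycle time:
= 3.7 + 5.82 + 1.7 + 4.30173913 + 1.0
= 16.5217 min


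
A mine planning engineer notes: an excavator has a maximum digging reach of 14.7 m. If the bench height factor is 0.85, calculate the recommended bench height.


Bench height = reach * factor
= 14.7 * 0.85
= 12.495 m

12.495 m


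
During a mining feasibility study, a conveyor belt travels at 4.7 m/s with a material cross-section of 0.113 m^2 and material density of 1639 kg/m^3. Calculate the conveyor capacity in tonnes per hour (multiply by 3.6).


Volumetric flow = speed * area
= 4.7 * 0.113 = 0.5311 m^3/s
Mass flow = volumetric * density
= 0.5311 * 1639 = 870.4729 kg/s
Convert to t/h: multiply by 3.6
Capacity = 870.4729 * 3.6
= 3133.7024 t/h

3133.7024 t/h


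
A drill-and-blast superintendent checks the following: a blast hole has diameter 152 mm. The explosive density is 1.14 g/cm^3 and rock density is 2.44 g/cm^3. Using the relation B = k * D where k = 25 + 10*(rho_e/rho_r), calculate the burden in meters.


First, compute k:
rho_e / rho_r = 1.14 / 2.44 = 0.4672131148
k = 25 + 10 * 0.4672131148 = 29.67213115
Then, compute burden:
B = k * D / 1000 = 29.67213115 * 152 / 1000
= 4510.163934 / 1000
= 4.5102 m

4.5102 m


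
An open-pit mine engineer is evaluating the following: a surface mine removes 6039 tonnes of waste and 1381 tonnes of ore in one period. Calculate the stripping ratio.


Stripping ratio = waste tonnage / ore tonnage
= 6039 / 1381
= 4.3729

4.3729


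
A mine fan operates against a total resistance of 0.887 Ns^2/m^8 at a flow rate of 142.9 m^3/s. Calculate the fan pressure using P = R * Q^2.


18112.9037 Pa

Compute Q^2:
Q^2 = 142.9^2 = 20420.41
Compute pressure:
P = R * Q^2 = 0.887 * 20420.41
= 18112.9037 Pa


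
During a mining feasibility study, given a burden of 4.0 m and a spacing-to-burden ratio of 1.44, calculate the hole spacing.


Spacing = burden * ratio
= 4.0 * 1.44
= 5.76 m

5.76 m


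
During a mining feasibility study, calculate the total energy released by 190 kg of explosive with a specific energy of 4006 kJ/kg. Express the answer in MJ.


761.14 MJ

Energy = mass * specific_energy / 1000
= 190 * 4006 / 1000
= 761140 / 1000
= 761.14 MJ


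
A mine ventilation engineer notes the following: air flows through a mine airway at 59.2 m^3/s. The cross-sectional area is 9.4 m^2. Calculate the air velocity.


Velocity = flow rate / cross-sectional area
= 59.2 / 9.4
= 6.2979 m/s

6.2979 m/s


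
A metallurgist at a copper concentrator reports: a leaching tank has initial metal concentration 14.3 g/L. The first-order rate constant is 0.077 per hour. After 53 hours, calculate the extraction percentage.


98.3109%

Compute the exponent:
-k * t = -0.077 * 53 = -4.081
Remaining concentration:
C = 14.3 * exp(-4.081)
= 14.3 * 0.01689056664
= 0.2415351029 g/L
Extracted = 14.3 - 0.2415351029 = 14.0584649 g/L
Extraction % = 14.0584649 / 14.3 * 100
= 98.3109%


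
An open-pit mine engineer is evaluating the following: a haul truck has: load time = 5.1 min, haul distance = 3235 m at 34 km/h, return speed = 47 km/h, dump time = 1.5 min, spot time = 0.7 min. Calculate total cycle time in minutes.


Convert haul speed to m/min: 34 * 1000/60 = 566.6666667 m/min
Haul time = 3235 / 566.6666667 = 5.708823529 min
Convert return speed to m/min: 47 * 1000/60 = 783.3333333 m/min
Return time = 3235 / 783.3333333 = 4.129787234 min
Total cycle time:
= 5.1 + 5.708823529 + 1.5 + 4.129787234 + 0.7
= 17.1386 min

17.1386 min


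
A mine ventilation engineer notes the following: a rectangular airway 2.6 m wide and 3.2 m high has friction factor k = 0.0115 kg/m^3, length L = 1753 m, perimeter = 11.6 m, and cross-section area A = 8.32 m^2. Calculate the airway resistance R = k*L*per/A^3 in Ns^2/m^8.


0.406 Ns^2/m^8

Compute the numerator:
k * L * per = 0.0115 * 1753 * 11.6
= 233.8502
Compute the denominator:
A^3 = 8.32^3 = 575.930368
Resistance:
R = 233.8502 / 575.930368
= 0.406 Ns^2/m^8


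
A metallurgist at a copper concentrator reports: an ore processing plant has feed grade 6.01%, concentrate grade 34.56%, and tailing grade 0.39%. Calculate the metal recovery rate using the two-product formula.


94.5781%

Using the two-product formula:
R = 100 * c * (f - t) / (f * (c - t))
Numerator = 100 * 34.56 * (6.01 - 0.39)
= 100 * 34.56 * 5.62
= 19422.72
Denominator = 6.01 * (34.56 - 0.39)
= 6.01 * 34.17
= 205.3617
R = 19422.72 / 205.3617
= 94.5781%


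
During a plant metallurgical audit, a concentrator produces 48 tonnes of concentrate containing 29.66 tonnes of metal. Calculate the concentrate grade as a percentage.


61.7917%

Grade = (metal in concentrate / concentrate mass) * 100
= (29.66 / 48) * 100
= 0.6179166667 * 100
= 61.7917%


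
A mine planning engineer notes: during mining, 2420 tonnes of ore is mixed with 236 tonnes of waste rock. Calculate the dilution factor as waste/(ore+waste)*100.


Total material = ore + waste
= 2420 + 236 = 2656 tonnes
Dilution = waste / total * 100
= 236 / 2656 * 100
= 0.08885542169 * 100
= 8.8855%

8.8855%


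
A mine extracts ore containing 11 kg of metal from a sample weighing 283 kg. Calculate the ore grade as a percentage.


3.8869%

Ore grade = (metal mass / ore mass) * 100
= (11 / 283) * 100
= 0.03886925795 * 100
= 3.8869%


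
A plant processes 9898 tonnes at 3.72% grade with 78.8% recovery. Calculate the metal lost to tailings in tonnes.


78.0596 tonnes

Total metal in feed:
= 9898 * 3.72 / 100 = 368.2056 tonnes
Metal recovered:
= 368.2056 * 78.8 / 100 = 290.1460128 tonnes
Metal lost to tailings:
= 368.2056 - 290.1460128
= 78.0596 tonnes


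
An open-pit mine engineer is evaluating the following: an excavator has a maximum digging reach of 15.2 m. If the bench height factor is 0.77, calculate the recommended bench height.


11.704 m

Bench height = reach * factor
= 15.2 * 0.77
= 11.704 m


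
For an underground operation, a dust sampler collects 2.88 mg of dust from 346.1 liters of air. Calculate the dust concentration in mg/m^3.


Convert liters to m^3: 1 m^3 = 1000 L
Concentration = mass / volume * 1000
= 2.88 / 346.1 * 1000
= 0.008321294424 * 1000
= 8.3213 mg/m^3

8.3213 mg/m^3


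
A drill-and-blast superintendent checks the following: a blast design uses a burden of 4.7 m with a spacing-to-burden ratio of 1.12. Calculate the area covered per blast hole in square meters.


First, find the spacing:
Spacing = burden * ratio = 4.7 * 1.12
= 5.264 m
Then, calculate the area:
Area = burden * spacing = 4.7 * 5.264
= 24.7408 m^2

24.7408 m^2


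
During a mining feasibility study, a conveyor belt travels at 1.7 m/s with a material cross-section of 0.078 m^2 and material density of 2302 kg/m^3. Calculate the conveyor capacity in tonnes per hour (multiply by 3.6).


1098.8827 t/h

Volumetric flow = speed * area
= 1.7 * 0.078 = 0.1326 m^3/s
Mass flow = volumetric * density
= 0.1326 * 2302 = 305.2452 kg/s
Convert to t/h: multiply by 3.6
Capacity = 305.2452 * 3.6
= 1098.8827 t/h


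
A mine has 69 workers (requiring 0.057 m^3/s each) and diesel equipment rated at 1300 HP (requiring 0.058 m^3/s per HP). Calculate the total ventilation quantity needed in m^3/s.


Airflow for workers:
Q_people = 69 * 0.057 = 3.933 m^3/s
Airflow for diesel equipment:
Q_diesel = 1300 * 0.058 = 75.4 m^3/s
Total ventilation:
Q_total = 3.933 + 75.4
= 79.333 m^3/s

79.333 m^3/s


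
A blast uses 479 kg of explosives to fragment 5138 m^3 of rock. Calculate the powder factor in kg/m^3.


0.0932 kg/m^3

Powder factor = explosive mass / rock volume
= 479 / 5138
= 0.0932 kg/m^3


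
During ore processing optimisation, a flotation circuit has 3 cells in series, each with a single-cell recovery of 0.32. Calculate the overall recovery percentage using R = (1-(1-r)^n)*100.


Complement of single-cell recovery:
1 - r = 1 - 0.32 = 0.68
Raise to power n:
(1 - r)^3 = 0.68^3 = 0.314432
Overall recovery:
R = (1 - 0.314432) * 100
= 68.5568%

68.5568%


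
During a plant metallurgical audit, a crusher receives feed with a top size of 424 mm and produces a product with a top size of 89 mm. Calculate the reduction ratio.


4.764

Reduction ratio = feed size / product size
= 424 / 89
= 4.764


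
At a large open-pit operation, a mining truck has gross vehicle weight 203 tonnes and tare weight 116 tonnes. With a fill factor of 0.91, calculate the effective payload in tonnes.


79.17 tonnes

Maximum payload = gross - tare
= 203 - 116 = 87 tonnes
Effective payload = max payload * fill factor
= 87 * 0.91
= 79.17 tonnes


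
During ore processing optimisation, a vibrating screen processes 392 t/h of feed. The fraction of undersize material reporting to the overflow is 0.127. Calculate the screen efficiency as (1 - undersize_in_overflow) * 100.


Screen efficiency = (1 - fraction of undersize in overflow) * 100
= (1 - 0.127) * 100
= 0.873 * 100
= 87.3%

87.3%


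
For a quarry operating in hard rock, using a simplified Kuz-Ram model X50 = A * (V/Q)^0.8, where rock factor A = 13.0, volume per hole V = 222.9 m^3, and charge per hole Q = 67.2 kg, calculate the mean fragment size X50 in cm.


Compute V/Q:
V/Q = 222.9 / 67.2 = 3.316964286
Raise to the power 0.8:
(V/Q)^0.8 = 3.316964286^0.8 = 2.609712323
Multiply by A:
X50 = 13.0 * 2.609712323
= 33.9263 cm

33.9263 cm


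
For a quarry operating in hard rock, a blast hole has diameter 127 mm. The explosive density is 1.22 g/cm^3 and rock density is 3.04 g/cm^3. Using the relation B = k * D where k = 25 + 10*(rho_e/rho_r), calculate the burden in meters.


First, compute k:
rho_e / rho_r = 1.22 / 3.04 = 0.4013157895
k = 25 + 10 * 0.4013157895 = 29.01315789
Then, compute burden:
B = k * D / 1000 = 29.01315789 * 127 / 1000
= 3684.671053 / 1000
= 3.6847 m

3.6847 m


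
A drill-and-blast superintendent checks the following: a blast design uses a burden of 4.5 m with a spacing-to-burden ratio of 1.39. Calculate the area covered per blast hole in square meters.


First, find the spacing:
Spacing = burden * ratio = 4.5 * 1.39
= 6.255 m
Then, calculate the area:
Area = burden * spacing = 4.5 * 6.255
= 28.1475 m^2

28.1475 m^2


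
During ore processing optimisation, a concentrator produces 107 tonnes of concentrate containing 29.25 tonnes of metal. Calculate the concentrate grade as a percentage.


Grade = (metal in concentrate / concentrate mass) * 100
= (29.25 / 107) * 100
= 0.273364486 * 100
= 27.3364%

27.3364%


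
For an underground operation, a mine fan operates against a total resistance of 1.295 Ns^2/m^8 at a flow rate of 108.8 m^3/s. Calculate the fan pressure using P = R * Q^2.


15329.4848 Pa

Compute Q^2:
Q^2 = 108.8^2 = 11837.44
Compute pressure:
P = R * Q^2 = 1.295 * 11837.44
= 15329.4848 Pa


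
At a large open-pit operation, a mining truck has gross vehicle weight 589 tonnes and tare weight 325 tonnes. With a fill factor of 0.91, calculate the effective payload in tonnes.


240.24 tonnes

Maximum payload = gross - tare
= 589 - 325 = 264 tonnes
Effective payload = max payload * fill factor
= 264 * 0.91
= 240.24 tonnes


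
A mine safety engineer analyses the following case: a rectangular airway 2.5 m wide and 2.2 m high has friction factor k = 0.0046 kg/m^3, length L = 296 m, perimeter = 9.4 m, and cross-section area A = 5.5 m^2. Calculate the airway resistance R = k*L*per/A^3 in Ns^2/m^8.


0.0769 Ns^2/m^8

Compute the numerator:
k * L * per = 0.0046 * 296 * 9.4
= 12.79904
Compute the denominator:
A^3 = 5.5^3 = 166.375
Resistance:
R = 12.79904 / 166.375
= 0.0769 Ns^2/m^8


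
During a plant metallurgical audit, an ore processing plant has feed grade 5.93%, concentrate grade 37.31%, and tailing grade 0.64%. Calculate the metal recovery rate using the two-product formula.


90.7644%

Using the two-product formula:
R = 100 * c * (f - t) / (f * (c - t))
Numerator = 100 * 37.31 * (5.93 - 0.64)
= 100 * 37.31 * 5.29
= 19736.99
Denominator = 5.93 * (37.31 - 0.64)
= 5.93 * 36.67
= 217.4531
R = 19736.99 / 217.4531
= 90.7644%


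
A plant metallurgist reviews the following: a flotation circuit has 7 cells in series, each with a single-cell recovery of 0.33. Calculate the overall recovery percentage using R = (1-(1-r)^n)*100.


93.9393%

Complement of single-cell recovery:
1 - r = 1 - 0.33 = 0.67
Raise to power n:
(1 - r)^7 = 0.67^7 = 0.06060711605
Overall recovery:
R = (1 - 0.06060711605) * 100
= 93.9393%


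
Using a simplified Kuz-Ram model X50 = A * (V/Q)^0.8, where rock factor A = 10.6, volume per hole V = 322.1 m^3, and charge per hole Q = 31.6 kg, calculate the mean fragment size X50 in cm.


67.9124 cm

Compute V/Q:
V/Q = 322.1 / 31.6 = 10.19303797
Raise to the power 0.8:
(V/Q)^0.8 = 10.19303797^0.8 = 6.40682577
Multiply by A:
X50 = 10.6 * 6.40682577
= 67.9124 cm


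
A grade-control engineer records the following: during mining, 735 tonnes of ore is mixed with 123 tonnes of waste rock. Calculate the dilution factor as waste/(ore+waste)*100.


Total material = ore + waste
= 735 + 123 = 858 tonnes
Dilution = waste / total * 100
= 123 / 858 * 100
= 0.1433566434 * 100
= 14.3357%

14.3357%


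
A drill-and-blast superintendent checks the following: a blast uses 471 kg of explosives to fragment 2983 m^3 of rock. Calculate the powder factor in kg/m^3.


0.1579 kg/m^3

Powder factor = explosive mass / rock volume
= 471 / 2983
= 0.1579 kg/m^3


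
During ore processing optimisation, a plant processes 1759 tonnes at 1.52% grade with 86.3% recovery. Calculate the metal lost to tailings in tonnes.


Total metal in feed:
= 1759 * 1.52 / 100 = 26.7368 tonnes
Metal recovered:
= 26.7368 * 86.3 / 100 = 23.0738584 tonnes
Metal lost to tailings:
= 26.7368 - 23.0738584
= 3.6629 tonnes

3.6629 tonnes


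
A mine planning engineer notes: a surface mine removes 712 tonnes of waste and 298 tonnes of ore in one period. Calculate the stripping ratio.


2.3893

Stripping ratio = waste tonnage / ore tonnage
= 712 / 298
= 2.3893


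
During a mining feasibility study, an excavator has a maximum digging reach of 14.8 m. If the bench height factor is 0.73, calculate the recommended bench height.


10.804 m

Bench height = reach * factor
= 14.8 * 0.73
= 10.804 m


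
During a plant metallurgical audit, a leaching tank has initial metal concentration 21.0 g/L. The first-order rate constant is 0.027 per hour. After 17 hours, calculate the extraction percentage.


36.8085%

Compute the exponent:
-k * t = -0.027 * 17 = -0.459
Remaining concentration:
C = 21.0 * exp(-0.459)
= 21.0 * 0.6319152449
= 13.27022014 g/L
Extracted = 21.0 - 13.27022014 = 7.729779857 g/L
Extraction % = 7.729779857 / 21.0 * 100
= 36.8085%


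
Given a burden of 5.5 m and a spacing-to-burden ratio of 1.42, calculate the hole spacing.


Spacing = burden * ratio
= 5.5 * 1.42
= 7.81 m

7.81 m


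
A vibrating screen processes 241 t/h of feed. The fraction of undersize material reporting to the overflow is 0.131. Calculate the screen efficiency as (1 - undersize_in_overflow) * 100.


Screen efficiency = (1 - fraction of undersize in overflow) * 100
= (1 - 0.131) * 100
= 0.869 * 100
= 86.9%

86.9%


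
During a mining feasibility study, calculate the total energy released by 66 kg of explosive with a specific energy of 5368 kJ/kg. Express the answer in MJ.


Energy = mass * specific_energy / 1000
= 66 * 5368 / 1000
= 354288 / 1000
= 354.288 MJ

354.288 MJ


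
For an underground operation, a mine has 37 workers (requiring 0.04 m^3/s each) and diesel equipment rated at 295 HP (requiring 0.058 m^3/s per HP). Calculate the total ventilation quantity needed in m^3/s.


18.59 m^3/s

Airflow for workers:
Q_people = 37 * 0.04 = 1.48 m^3/s
Airflow for diesel equipment:
Q_diesel = 295 * 0.058 = 17.11 m^3/s
Total ventilation:
Q_total = 1.48 + 17.11
= 18.59 m^3/s


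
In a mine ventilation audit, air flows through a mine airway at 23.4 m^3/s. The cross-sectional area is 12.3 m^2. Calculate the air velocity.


Velocity = flow rate / cross-sectional area
= 23.4 / 12.3
= 1.9024 m/s

1.9024 m/s


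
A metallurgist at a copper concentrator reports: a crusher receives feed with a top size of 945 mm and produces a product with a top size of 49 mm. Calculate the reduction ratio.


Reduction ratio = feed size / product size
= 945 / 49
= 19.2857

19.2857


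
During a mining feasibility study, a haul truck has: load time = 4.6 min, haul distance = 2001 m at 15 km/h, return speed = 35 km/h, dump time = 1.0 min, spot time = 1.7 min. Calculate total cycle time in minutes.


18.7343 min

Convert haul speed to m/min: 15 * 1000/60 = 250 m/min
Haul time = 2001 / 250 = 8.004 min
Convert return speed to m/min: 35 * 1000/60 = 583.3333333 m/min
Return time = 2001 / 583.3333333 = 3.430285714 min
Total cycle time:
= 4.6 + 8.004 + 1.0 + 3.430285714 + 1.7
= 18.7343 min


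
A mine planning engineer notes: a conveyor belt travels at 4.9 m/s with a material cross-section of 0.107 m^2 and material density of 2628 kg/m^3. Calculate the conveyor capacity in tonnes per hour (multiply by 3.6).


4960.2974 t/h

Volumetric flow = speed * area
= 4.9 * 0.107 = 0.5243 m^3/s
Mass flow = volumetric * density
= 0.5243 * 2628 = 1377.8604 kg/s
Convert to t/h: multiply by 3.6
Capacity = 1377.8604 * 3.6
= 4960.2974 t/h


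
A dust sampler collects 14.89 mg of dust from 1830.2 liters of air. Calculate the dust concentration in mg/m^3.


8.1357 mg/m^3

Convert liters to m^3: 1 m^3 = 1000 L
Concentration = mass / volume * 1000
= 14.89 / 1830.2 * 1000
= 0.008135722872 * 1000
= 8.1357 mg/m^3


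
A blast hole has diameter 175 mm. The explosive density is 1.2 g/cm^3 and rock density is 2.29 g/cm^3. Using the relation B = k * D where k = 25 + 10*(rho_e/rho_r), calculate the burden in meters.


5.292 m

First, compute k:
rho_e / rho_r = 1.2 / 2.29 = 0.5240174672
k = 25 + 10 * 0.5240174672 = 30.24017467
Then, compute burden:
B = k * D / 1000 = 30.24017467 * 175 / 1000
= 5292.030568 / 1000
= 5.292 m


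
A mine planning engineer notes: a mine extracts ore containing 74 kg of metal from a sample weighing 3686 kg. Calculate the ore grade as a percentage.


2.0076%

Ore grade = (metal mass / ore mass) * 100
= (74 / 3686) * 100
= 0.0200759631 * 100
= 2.0076%


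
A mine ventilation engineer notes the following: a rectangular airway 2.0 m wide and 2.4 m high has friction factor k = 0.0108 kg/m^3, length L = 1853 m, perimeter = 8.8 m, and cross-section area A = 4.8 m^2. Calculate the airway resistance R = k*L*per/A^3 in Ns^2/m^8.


Compute the numerator:
k * L * per = 0.0108 * 1853 * 8.8
= 176.10912
Compute the denominator:
A^3 = 4.8^3 = 110.592
Resistance:
R = 176.10912 / 110.592
= 1.5924 Ns^2/m^8

1.5924 Ns^2/m^8


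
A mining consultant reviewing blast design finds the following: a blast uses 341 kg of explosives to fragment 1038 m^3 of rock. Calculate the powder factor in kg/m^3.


0.3285 kg/m^3

Powder factor = explosive mass / rock volume
= 341 / 1038
= 0.3285 kg/m^3


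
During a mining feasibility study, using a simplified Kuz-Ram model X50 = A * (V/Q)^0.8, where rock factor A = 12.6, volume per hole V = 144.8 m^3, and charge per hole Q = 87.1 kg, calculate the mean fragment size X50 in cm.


Compute V/Q:
V/Q = 144.8 / 87.1 = 1.662456946
Raise to the power 0.8:
(V/Q)^0.8 = 1.662456946^0.8 = 1.501759284
Multiply by A:
X50 = 12.6 * 1.501759284
= 18.9222 cm

18.9222 cm


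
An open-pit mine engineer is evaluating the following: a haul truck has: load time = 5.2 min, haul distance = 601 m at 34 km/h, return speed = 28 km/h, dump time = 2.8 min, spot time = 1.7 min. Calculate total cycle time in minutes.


Convert haul speed to m/min: 34 * 1000/60 = 566.6666667 m/min
Haul time = 601 / 566.6666667 = 1.060588235 min
Convert return speed to m/min: 28 * 1000/60 = 466.6666667 m/min
Return time = 601 / 466.6666667 = 1.287857143 min
Total cycle time:
= 5.2 + 1.060588235 + 2.8 + 1.287857143 + 1.7
= 12.0484 min

12.0484 min


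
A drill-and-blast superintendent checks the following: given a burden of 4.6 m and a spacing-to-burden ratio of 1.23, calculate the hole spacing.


Spacing = burden * ratio
= 4.6 * 1.23
= 5.658 m

5.658 m


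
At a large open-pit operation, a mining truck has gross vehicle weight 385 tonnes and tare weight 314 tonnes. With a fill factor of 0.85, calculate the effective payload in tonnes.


Maximum payload = gross - tare
= 385 - 314 = 71 tonnes
Effective payload = max payload * fill factor
= 71 * 0.85
= 60.35 tonnes

60.35 tonnes


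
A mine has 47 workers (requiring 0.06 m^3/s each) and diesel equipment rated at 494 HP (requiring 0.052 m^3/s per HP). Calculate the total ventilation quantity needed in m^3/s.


28.508 m^3/s

Airflow for workers:
Q_people = 47 * 0.06 = 2.82 m^3/s
Airflow for diesel equipment:
Q_diesel = 494 * 0.052 = 25.688 m^3/s
Total ventilation:
Q_total = 2.82 + 25.688
= 28.508 m^3/s


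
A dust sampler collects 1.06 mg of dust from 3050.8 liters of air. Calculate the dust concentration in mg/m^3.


0.3474 mg/m^3

Convert liters to m^3: 1 m^3 = 1000 L
Concentration = mass / volume * 1000
= 1.06 / 3050.8 * 1000
= 0.0003474498492 * 1000
= 0.3474 mg/m^3


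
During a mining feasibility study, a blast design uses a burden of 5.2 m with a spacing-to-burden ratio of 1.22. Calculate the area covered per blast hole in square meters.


32.9888 m^2

First, find the spacing:
Spacing = burden * ratio = 5.2 * 1.22
= 6.344 m
Then, calculate the area:
Area = burden * spacing = 5.2 * 6.344
= 32.9888 m^2


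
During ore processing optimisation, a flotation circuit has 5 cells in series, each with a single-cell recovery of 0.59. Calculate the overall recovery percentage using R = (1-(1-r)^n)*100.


98.8414%

Complement of single-cell recovery:
1 - r = 1 - 0.59 = 0.41
Raise to power n:
(1 - r)^5 = 0.41^5 = 0.0115856201
Overall recovery:
R = (1 - 0.0115856201) * 100
= 98.8414%


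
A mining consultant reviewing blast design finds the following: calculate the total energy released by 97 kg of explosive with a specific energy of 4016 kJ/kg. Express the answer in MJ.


Energy = mass * specific_energy / 1000
= 97 * 4016 / 1000
= 389552 / 1000
= 389.552 MJ

389.552 MJ


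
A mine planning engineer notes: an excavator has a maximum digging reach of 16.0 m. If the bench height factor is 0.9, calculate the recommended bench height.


Bench height = reach * factor
= 16.0 * 0.9
= 14.4 m

14.4 m


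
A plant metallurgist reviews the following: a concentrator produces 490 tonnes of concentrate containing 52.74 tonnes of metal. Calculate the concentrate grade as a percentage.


Grade = (metal in concentrate / concentrate mass) * 100
= (52.74 / 490) * 100
= 0.1076326531 * 100
= 10.7633%

10.7633%


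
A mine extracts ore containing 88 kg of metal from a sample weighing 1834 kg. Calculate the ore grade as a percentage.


4.7983%

Ore grade = (metal mass / ore mass) * 100
= (88 / 1834) * 100
= 0.0479825518 * 100
= 4.7983%


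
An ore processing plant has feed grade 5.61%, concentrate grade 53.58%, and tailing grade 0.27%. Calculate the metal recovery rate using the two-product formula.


95.6693%

Using the two-product formula:
R = 100 * c * (f - t) / (f * (c - t))
Numerator = 100 * 53.58 * (5.61 - 0.27)
= 100 * 53.58 * 5.34
= 28611.72
Denominator = 5.61 * (53.58 - 0.27)
= 5.61 * 53.31
= 299.0691
R = 28611.72 / 299.0691
= 95.6693%


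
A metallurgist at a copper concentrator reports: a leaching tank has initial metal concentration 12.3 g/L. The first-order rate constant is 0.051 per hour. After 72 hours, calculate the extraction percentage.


97.4574%

Compute the exponent:
-k * t = -0.051 * 72 = -3.672
Remaining concentration:
C = 12.3 * exp(-3.672)
= 12.3 * 0.02542556793
= 0.3127344855 g/L
Extracted = 12.3 - 0.3127344855 = 11.98726551 g/L
Extraction % = 11.98726551 / 12.3 * 100
= 97.4574%


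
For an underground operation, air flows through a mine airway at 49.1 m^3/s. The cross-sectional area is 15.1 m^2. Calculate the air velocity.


3.2517 m/s

Velocity = flow rate / cross-sectional area
= 49.1 / 15.1
= 3.2517 m/s


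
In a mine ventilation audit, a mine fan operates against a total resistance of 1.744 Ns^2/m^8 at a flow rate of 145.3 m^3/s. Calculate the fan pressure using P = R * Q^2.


Compute Q^2:
Q^2 = 145.3^2 = 21112.09
Compute pressure:
P = R * Q^2 = 1.744 * 21112.09
= 36819.485 Pa

36819.485 Pa


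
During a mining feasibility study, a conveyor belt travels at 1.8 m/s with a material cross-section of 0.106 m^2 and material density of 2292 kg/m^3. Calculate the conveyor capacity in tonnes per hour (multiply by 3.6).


Volumetric flow = speed * area
= 1.8 * 0.106 = 0.1908 m^3/s
Mass flow = volumetric * density
= 0.1908 * 2292 = 437.3136 kg/s
Convert to t/h: multiply by 3.6
Capacity = 437.3136 * 3.6
= 1574.329 t/h

1574.329 t/h


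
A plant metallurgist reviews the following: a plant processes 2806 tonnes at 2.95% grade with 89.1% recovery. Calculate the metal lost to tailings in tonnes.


Total metal in feed:
= 2806 * 2.95 / 100 = 82.777 tonnes
Metal recovered:
= 82.777 * 89.1 / 100 = 73.754307 tonnes
Metal lost to tailings:
= 82.777 - 73.754307
= 9.0227 tonnes

9.0227 tonnes


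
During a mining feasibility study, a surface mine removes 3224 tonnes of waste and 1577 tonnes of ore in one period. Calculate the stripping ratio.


Stripping ratio = waste tonnage / ore tonnage
= 3224 / 1577
= 2.0444

2.0444


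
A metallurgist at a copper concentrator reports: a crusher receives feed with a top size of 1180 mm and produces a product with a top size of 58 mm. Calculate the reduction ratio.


20.3448

Reduction ratio = feed size / product size
= 1180 / 58
= 20.3448


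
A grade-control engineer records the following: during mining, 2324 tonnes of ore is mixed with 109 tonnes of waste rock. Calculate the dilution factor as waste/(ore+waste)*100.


Total material = ore + waste
= 2324 + 109 = 2433 tonnes
Dilution = waste / total * 100
= 109 / 2433 * 100
= 0.04480065762 * 100
= 4.4801%

4.4801%


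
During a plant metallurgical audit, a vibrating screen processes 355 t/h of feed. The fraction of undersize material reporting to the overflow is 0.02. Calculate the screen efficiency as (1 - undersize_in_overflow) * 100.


Screen efficiency = (1 - fraction of undersize in overflow) * 100
= (1 - 0.02) * 100
= 0.98 * 100
= 98.0%

98.0%


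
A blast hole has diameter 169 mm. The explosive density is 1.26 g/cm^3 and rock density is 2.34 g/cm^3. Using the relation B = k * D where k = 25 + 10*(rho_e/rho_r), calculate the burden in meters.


5.135 m

First, compute k:
rho_e / rho_r = 1.26 / 2.34 = 0.5384615385
k = 25 + 10 * 0.5384615385 = 30.38461538
Then, compute burden:
B = k * D / 1000 = 30.38461538 * 169 / 1000
= 5135 / 1000
= 5.135 m


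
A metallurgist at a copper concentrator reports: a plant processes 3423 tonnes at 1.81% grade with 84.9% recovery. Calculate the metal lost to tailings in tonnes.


9.3554 tonnes

Total metal in feed:
= 3423 * 1.81 / 100 = 61.9563 tonnes
Metal recovered:
= 61.9563 * 84.9 / 100 = 52.6008987 tonnes
Metal lost to tailings:
= 61.9563 - 52.6008987
= 9.3554 tonnes


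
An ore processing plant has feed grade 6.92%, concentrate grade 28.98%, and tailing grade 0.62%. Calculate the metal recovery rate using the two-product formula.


Using the two-product formula:
R = 100 * c * (f - t) / (f * (c - t))
Numerator = 100 * 28.98 * (6.92 - 0.62)
= 100 * 28.98 * 6.3
= 18257.4
Denominator = 6.92 * (28.98 - 0.62)
= 6.92 * 28.36
= 196.2512
R = 18257.4 / 196.2512
= 93.0308%

93.0308%


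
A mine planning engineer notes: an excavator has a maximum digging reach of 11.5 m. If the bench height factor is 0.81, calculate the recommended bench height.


Bench height = reach * factor
= 11.5 * 0.81
= 9.315 m

9.315 m


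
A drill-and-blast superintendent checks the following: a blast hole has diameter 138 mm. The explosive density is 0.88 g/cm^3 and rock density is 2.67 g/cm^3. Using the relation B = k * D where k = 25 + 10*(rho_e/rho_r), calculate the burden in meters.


3.9048 m

First, compute k:
rho_e / rho_r = 0.88 / 2.67 = 0.329588015
k = 25 + 10 * 0.329588015 = 28.29588015
Then, compute burden:
B = k * D / 1000 = 28.29588015 * 138 / 1000
= 3904.831461 / 1000
= 3.9048 m


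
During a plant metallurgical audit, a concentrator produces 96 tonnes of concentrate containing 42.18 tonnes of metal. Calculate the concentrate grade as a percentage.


43.9375%

Grade = (metal in concentrate / concentrate mass) * 100
= (42.18 / 96) * 100
= 0.439375 * 100
= 43.9375%


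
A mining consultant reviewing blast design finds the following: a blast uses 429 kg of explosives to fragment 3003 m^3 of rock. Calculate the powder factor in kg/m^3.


0.1429 kg/m^3

Powder factor = explosive mass / rock volume
= 429 / 3003
= 0.1429 kg/m^3


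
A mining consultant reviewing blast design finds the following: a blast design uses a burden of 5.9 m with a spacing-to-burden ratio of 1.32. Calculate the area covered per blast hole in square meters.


First, find the spacing:
Spacing = burden * ratio = 5.9 * 1.32
= 7.788 m
Then, calculate the area:
Area = burden * spacing = 5.9 * 7.788
= 45.9492 m^2

45.9492 m^2


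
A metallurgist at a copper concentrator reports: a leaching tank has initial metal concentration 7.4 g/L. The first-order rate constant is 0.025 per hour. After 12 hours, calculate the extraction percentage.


25.9182%

Compute the exponent:
-k * t = -0.025 * 12 = -0.3
Remaining concentration:
C = 7.4 * exp(-0.3)
= 7.4 * 0.7408182207
= 5.482054833 g/L
Extracted = 7.4 - 5.482054833 = 1.917945167 g/L
Extraction % = 1.917945167 / 7.4 * 100
= 25.9182%


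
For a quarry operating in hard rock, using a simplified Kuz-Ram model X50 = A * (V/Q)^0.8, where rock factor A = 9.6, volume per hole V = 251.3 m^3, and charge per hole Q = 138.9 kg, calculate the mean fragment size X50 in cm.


Compute V/Q:
V/Q = 251.3 / 138.9 = 1.809215263
Raise to the power 0.8:
(V/Q)^0.8 = 1.809215263^0.8 = 1.606912371
Multiply by A:
X50 = 9.6 * 1.606912371
= 15.4264 cm

15.4264 cm


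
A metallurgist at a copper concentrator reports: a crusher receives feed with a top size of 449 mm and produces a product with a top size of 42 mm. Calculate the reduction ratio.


10.6905

Reduction ratio = feed size / product size
= 449 / 42
= 10.6905


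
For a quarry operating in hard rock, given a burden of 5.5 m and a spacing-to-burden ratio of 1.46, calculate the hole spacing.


Spacing = burden * ratio
= 5.5 * 1.46
= 8.03 m

8.03 m


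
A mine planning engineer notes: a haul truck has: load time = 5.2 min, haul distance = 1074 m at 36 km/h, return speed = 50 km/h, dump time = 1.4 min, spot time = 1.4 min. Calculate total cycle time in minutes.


Convert haul speed to m/min: 36 * 1000/60 = 600 m/min
Haul time = 1074 / 600 = 1.79 min
Convert return speed to m/min: 50 * 1000/60 = 833.3333333 m/min
Return time = 1074 / 833.3333333 = 1.2888 min
Total cycle time:
= 5.2 + 1.79 + 1.4 + 1.2888 + 1.4
= 11.0788 min

11.0788 min


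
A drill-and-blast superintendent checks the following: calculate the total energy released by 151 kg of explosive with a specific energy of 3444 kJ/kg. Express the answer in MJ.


520.044 MJ

Energy = mass * specific_energy / 1000
= 151 * 3444 / 1000
= 520044 / 1000
= 520.044 MJ


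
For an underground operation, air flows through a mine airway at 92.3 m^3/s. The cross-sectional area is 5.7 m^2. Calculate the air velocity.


Velocity = flow rate / cross-sectional area
= 92.3 / 5.7
= 16.193 m/s

16.193 m/s


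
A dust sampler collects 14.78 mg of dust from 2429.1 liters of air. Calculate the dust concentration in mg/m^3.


Convert liters to m^3: 1 m^3 = 1000 L
Concentration = mass / volume * 1000
= 14.78 / 2429.1 * 1000
= 0.006084558067 * 1000
= 6.0846 mg/m^3

6.0846 mg/m^3


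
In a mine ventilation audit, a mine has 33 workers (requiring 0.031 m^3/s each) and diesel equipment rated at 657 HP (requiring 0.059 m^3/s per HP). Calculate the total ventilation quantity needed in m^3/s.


Airflow for workers:
Q_people = 33 * 0.031 = 1.023 m^3/s
Airflow for diesel equipment:
Q_diesel = 657 * 0.059 = 38.763 m^3/s
Total ventilation:
Q_total = 1.023 + 38.763
= 39.786 m^3/s

39.786 m^3/s


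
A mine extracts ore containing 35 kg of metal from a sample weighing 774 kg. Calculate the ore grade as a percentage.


Ore grade = (metal mass / ore mass) * 100
= (35 / 774) * 100
= 0.04521963824 * 100
= 4.522%

4.522%


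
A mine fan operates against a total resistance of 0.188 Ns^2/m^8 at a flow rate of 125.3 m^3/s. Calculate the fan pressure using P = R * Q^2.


2951.6169 Pa

Compute Q^2:
Q^2 = 125.3^2 = 15700.09
Compute pressure:
P = R * Q^2 = 0.188 * 15700.09
= 2951.6169 Pa


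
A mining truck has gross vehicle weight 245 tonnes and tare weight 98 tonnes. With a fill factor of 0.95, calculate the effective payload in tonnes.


Maximum payload = gross - tare
= 245 - 98 = 147 tonnes
Effective payload = max payload * fill factor
= 147 * 0.95
= 139.65 tonnes

139.65 tonnes


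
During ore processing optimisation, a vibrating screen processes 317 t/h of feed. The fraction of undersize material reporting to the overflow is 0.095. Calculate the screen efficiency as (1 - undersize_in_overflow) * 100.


90.5%

Screen efficiency = (1 - fraction of undersize in overflow) * 100
= (1 - 0.095) * 100
= 0.905 * 100
= 90.5%


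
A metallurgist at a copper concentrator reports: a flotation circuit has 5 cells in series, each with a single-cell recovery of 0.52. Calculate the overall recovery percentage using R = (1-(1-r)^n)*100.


97.452%

Complement of single-cell recovery:
1 - r = 1 - 0.52 = 0.48
Raise to power n:
(1 - r)^5 = 0.48^5 = 0.0254803968
Overall recovery:
R = (1 - 0.0254803968) * 100
= 97.452%
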